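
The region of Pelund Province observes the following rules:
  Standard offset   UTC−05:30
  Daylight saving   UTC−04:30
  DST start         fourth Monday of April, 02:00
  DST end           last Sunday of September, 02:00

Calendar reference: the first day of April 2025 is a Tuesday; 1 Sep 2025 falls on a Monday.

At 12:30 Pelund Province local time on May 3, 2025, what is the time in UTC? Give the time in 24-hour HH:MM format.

1 April 2025 is a Tuesday, so the first Monday is April 7 and the fourth is April 28.
1 September 2025 is a Monday, so Sundays fall on 7, 14, 21, 28; the last is September 28.
May 3, 2025 lies within the daylight-saving period (28 April – 28 September), so Pelund Province is on daylight time, UTC−04:30.
12:30 local + 4h30m = 17:00 UTC.

17:00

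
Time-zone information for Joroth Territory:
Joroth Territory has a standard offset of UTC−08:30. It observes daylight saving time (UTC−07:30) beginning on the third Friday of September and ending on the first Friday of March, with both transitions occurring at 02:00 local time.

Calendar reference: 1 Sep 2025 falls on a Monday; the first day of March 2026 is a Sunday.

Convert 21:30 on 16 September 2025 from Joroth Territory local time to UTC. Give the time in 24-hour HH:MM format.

06:00

1 September 2025 is a Monday, so the first Friday is September 5 and the third is September 19.
1 March 2026 is a Sunday, so the first Friday is March 6.
16 September 2025 is outside the daylight-saving period (19 September 2025 – 6 March 2026), so Joroth Territory is on standard time, UTC−08:30.
21:30 local + 8h30m = 06:00 UTC (rolling into the next day, 17 September 2025).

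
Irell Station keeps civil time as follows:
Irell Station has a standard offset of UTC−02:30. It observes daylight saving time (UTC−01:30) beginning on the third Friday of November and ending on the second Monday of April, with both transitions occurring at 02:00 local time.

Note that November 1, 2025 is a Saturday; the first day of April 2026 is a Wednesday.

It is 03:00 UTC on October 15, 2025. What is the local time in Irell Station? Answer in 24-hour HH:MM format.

1 November 2025 is a Saturday, so the first Friday is November 7 and the third is November 21.
1 April 2026 is a Wednesday, so the first Monday is April 6 and the second is April 13.
At the standard offset (UTC−02:30), 03:00 UTC − 2h30m = 00:30 Irell Station standard time.
Daylight saving runs 21 November 2025 – 13 April 2026; the standard-time date in Irell Station, October 15, 2025, is outside that window, so Irell Station is on standard time at UTC−02:30.
03:00 UTC − 2h30m = 00:30 local.

00:30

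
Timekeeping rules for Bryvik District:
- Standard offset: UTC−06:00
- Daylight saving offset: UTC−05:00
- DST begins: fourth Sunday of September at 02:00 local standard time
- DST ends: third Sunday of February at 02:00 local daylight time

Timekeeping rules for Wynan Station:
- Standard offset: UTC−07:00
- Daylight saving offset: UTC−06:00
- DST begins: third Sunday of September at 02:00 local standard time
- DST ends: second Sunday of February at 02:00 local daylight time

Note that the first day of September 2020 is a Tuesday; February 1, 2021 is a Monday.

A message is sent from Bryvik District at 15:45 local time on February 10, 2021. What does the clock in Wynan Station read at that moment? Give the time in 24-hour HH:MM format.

1 September 2020 is a Tuesday, so the first Sunday is September 6 and the fourth is September 27.
1 February 2021 is a Monday, so the first Sunday is February 7 and the third is February 21.
February 10, 2021 lies within the daylight-saving period (27 September 2020 – 21 February 2021), so Bryvik District is on daylight time, UTC−05:00.
15:45 Bryvik District + 5h = 20:45 UTC.
1 September 2020 is a Tuesday, so the first Sunday is September 6 and the third is September 20.
1 February 2021 is a Monday, so the first Sunday is February 7 and the second is February 14.
At the standard offset (UTC−07:00), 20:45 UTC − 7h = 13:45 Wynan Station standard time.
The standard-time date in Wynan Station, February 10, 2021, lies within the daylight-saving period (20 September 2020 – 14 February 2021), so Wynan Station is on daylight time, UTC−06:00.
20:45 UTC − 6h = 14:45 Wynan Station.

14:45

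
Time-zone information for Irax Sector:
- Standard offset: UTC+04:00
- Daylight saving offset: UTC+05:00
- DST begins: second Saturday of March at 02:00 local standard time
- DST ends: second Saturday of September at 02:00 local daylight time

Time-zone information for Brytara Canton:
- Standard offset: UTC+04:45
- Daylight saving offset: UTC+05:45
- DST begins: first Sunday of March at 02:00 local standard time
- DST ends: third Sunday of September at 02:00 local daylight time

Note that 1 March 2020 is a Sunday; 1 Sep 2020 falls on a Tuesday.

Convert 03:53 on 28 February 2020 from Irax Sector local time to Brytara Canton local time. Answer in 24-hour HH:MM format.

1 March 2020 is a Sunday, so the first Saturday is March 7 and the second is March 14.
1 September 2020 is a Tuesday, so the first Saturday is September 5 and the second is September 12.
28 February 2020 does not fall between 14 March and 12 September, so daylight saving is not in effect and Irax Sector is at UTC+04:00.
03:53 Irax Sector − 4h = 23:53 UTC (rolling into the previous day, 27 February 2020).
1 March 2020 is a Sunday, so the first Sunday is March 1.
1 September 2020 is a Tuesday, so the first Sunday is September 6 and the third is September 20.
At the standard offset (UTC+04:45), 23:53 UTC + 4h45m = 04:38 Brytara Canton standard time (rolling into the next day, 28 February 2020).
The standard-time date in Brytara Canton, 28 February 2020, is outside the daylight-saving period (1 March – 20 September), so Brytara Canton is on standard time, UTC+04:45.
23:53 UTC + 4h45m = 04:38 Brytara Canton (rolling into the next day, 28 February 2020).

04:38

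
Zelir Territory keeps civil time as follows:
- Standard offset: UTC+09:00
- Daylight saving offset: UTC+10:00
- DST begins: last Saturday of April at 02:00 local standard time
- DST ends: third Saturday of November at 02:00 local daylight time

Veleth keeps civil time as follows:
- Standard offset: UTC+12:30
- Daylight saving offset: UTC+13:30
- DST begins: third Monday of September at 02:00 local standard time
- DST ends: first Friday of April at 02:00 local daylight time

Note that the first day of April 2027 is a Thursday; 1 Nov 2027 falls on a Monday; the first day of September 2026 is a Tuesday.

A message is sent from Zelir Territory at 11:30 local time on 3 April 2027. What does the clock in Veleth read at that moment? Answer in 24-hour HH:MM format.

15:00

1 April 2027 is a Thursday, so Saturdays fall on 3, 10, 17, 24; the last is April 24.
1 November 2027 is a Monday, so the first Saturday is November 6 and the third is November 20.
3 April 2027 is outside the daylight-saving period (24 April – 20 November), so Zelir Territory is on standard time, UTC+09:00.
11:30 Zelir Territory − 9h = 02:30 UTC.
1 September 2026 is a Tuesday, so the first Monday is September 7 and the third is September 21.
1 April 2027 is a Thursday, so the first Friday is April 2.
At the standard offset (UTC+12:30), 02:30 UTC + 12h30m = 15:00 Veleth standard time.
The standard-time date in Veleth, 3 April 2027, is outside the daylight-saving period (21 September 2026 – 2 April 2027), so Veleth is on standard time, UTC+12:30.
02:30 UTC + 12h30m = 15:00 Veleth.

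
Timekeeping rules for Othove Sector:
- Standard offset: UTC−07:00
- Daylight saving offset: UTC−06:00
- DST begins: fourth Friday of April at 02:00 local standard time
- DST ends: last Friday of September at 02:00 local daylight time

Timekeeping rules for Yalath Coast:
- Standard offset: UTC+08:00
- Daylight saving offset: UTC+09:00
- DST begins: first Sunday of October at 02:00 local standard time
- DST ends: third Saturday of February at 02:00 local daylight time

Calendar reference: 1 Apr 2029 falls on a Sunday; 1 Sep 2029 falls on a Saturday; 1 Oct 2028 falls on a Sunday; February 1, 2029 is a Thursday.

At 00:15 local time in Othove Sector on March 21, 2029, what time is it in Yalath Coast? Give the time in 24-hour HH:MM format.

15:15

1 April 2029 is a Sunday, so the first Friday is April 6 and the fourth is April 27.
1 September 2029 is a Saturday, so Fridays fall on 7, 14, 21, 28; the last is September 28.
Daylight saving runs 27 April – 28 September; March 21, 2029 is outside that window, so Othove Sector is on standard time at UTC−07:00.
00:15 Othove Sector + 7h = 07:15 UTC.
1 October 2028 is a Sunday, so the first Sunday is October 1.
1 February 2029 is a Thursday, so the first Saturday is February 3 and the third is February 17.
At the standard offset (UTC+08:00), 07:15 UTC + 8h = 15:15 Yalath Coast standard time.
The standard-time date in Yalath Coast, March 21, 2029, is outside the daylight-saving period (1 October 2028 – 17 February 2029), so Yalath Coast is on standard time, UTC+08:00.
07:15 UTC + 8h = 15:15 Yalath Coast.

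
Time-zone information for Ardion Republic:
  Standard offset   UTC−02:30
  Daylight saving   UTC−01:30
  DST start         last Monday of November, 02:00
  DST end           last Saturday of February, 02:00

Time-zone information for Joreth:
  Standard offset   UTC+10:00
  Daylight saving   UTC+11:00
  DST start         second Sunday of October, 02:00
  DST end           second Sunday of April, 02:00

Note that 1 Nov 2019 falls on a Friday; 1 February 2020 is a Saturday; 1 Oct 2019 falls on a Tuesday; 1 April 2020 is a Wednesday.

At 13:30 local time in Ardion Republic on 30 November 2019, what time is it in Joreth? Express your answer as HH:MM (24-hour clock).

02:00

1 November 2019 is a Friday, so Mondays fall on 4, 11, 18, 25; the last is November 25.
1 February 2020 is a Saturday, so Saturdays fall on 1, 8, 15, 22, 29; the last is February 29.
30 November 2019 falls between 25 November 2019 and 29 February 2020, so daylight saving is in effect and Ardion Republic is at UTC−01:30.
13:30 Ardion Republic + 1h30m = 15:00 UTC.
1 October 2019 is a Tuesday, so the first Sunday is October 6 and the second is October 13.
1 April 2020 is a Wednesday, so the first Sunday is April 5 and the second is April 12.
At the standard offset (UTC+10:00), 15:00 UTC + 10h = 01:00 Joreth standard time (rolling into the next day, 1 December 2019).
Daylight saving runs 13 October 2019 – 12 April 2020; the standard-time date in Joreth, 1 December 2019, is inside that window, so Joreth is at UTC+11:00.
15:00 UTC + 11h = 02:00 Joreth (rolling into the next day, 1 December 2019).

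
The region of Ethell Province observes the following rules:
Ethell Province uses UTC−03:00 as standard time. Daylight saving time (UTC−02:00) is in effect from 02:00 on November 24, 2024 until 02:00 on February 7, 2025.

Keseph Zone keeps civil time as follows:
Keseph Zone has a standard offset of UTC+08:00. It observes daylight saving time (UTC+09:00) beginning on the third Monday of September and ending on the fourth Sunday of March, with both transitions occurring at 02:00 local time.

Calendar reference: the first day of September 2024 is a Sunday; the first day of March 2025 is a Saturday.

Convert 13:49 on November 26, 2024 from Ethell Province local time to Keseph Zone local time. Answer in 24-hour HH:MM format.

Daylight saving runs 24 November 2024 – 7 February 2025; November 26, 2024 is inside that window, so Ethell Province is at UTC−02:00.
13:49 Ethell Province + 2h = 15:49 UTC.
1 September 2024 is a Sunday, so the first Monday is September 2 and the third is September 16.
1 March 2025 is a Saturday, so the first Sunday is March 2 and the fourth is March 23.
At the standard offset (UTC+08:00), 15:49 UTC + 8h = 23:49 Keseph Zone standard time.
The standard-time date in Keseph Zone, November 26, 2024, falls between 16 September 2024 and 23 March 2025, so daylight saving is in effect and Keseph Zone is at UTC+09:00.
15:49 UTC + 9h = 00:49 Keseph Zone (rolling into the next day, 27 November 2024).

00:49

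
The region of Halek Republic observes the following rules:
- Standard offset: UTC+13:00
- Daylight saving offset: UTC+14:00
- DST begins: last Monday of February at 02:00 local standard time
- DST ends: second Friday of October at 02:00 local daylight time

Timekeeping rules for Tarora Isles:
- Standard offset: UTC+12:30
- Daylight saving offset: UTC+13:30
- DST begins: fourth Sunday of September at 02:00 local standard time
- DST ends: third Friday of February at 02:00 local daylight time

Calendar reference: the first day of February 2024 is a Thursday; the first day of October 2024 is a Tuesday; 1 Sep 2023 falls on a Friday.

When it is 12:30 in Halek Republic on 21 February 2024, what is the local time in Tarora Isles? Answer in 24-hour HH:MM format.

12:00

1 February 2024 is a Thursday, so Mondays fall on 5, 12, 19, 26; the last is February 26.
1 October 2024 is a Tuesday, so the first Friday is October 4 and the second is October 11.
21 February 2024 is outside the daylight-saving period (26 February – 11 October), so Halek Republic is on standard time, UTC+13:00.
12:30 Halek Republic − 13h = 23:30 UTC (rolling into the previous day, 20 February 2024).
1 September 2023 is a Friday, so the first Sunday is September 3 and the fourth is September 24.
1 February 2024 is a Thursday, so the first Friday is February 2 and the third is February 16.
At the standard offset (UTC+12:30), 23:30 UTC + 12h30m = 12:00 Tarora Isles standard time (rolling into the next day, 21 February 2024).
The standard-time date in Tarora Isles, 21 February 2024, does not fall between 24 September 2023 and 16 February 2024, so daylight saving is not in effect and Tarora Isles is at UTC+12:30.
23:30 UTC + 12h30m = 12:00 Tarora Isles (rolling into the next day, 21 February 2024).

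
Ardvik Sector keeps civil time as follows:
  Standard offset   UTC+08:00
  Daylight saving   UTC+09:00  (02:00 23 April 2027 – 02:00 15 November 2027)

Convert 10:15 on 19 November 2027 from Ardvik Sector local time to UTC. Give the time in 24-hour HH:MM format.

19 November 2027 does not fall between 23 April and 15 November, so daylight saving is not in effect and Ardvik Sector is at UTC+08:00.
10:15 local − 8h = 02:15 UTC.

02:15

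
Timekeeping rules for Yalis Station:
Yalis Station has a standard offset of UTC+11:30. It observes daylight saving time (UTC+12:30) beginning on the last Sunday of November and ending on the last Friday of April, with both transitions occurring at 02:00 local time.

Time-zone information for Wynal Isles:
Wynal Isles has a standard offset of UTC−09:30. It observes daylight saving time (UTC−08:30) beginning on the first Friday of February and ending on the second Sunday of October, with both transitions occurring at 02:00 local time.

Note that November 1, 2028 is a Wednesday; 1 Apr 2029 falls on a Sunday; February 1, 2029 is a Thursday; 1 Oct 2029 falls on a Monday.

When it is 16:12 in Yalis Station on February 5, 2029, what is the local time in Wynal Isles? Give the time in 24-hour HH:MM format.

1 November 2028 is a Wednesday, so Sundays fall on 5, 12, 19, 26; the last is November 26.
1 April 2029 is a Sunday, so Fridays fall on 6, 13, 20, 27; the last is April 27.
February 5, 2029 falls between 26 November 2028 and 27 April 2029, so daylight saving is in effect and Yalis Station is at UTC+12:30.
16:12 Yalis Station − 12h30m = 03:42 UTC.
1 February 2029 is a Thursday, so the first Friday is February 2.
1 October 2029 is a Monday, so the first Sunday is October 7 and the second is October 14.
At the standard offset (UTC−09:30), 03:42 UTC − 9h30m = 18:12 Wynal Isles standard time (rolling into the previous day, 4 February 2029).
Daylight saving runs 2 February – 14 October; the standard-time date in Wynal Isles, February 4, 2029, is inside that window, so Wynal Isles is at UTC−08:30.
03:42 UTC − 8h30m = 19:12 Wynal Isles (rolling into the previous day, 4 February 2029).

19:12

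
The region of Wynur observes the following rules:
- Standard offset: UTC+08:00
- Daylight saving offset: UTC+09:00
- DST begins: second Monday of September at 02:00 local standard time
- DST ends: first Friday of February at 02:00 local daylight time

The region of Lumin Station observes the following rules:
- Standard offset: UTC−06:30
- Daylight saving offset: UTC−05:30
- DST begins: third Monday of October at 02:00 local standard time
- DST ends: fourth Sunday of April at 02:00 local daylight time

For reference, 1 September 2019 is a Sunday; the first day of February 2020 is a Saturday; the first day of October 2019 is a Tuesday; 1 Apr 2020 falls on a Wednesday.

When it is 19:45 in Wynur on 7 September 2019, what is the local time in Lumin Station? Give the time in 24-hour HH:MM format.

05:15

1 September 2019 is a Sunday, so the first Monday is September 2 and the second is September 9.
1 February 2020 is a Saturday, so the first Friday is February 7.
7 September 2019 is outside the daylight-saving period (9 September 2019 – 7 February 2020), so Wynur is on standard time, UTC+08:00.
19:45 Wynur − 8h = 11:45 UTC.
1 October 2019 is a Tuesday, so the first Monday is October 7 and the third is October 21.
1 April 2020 is a Wednesday, so the first Sunday is April 5 and the fourth is April 26.
At the standard offset (UTC−06:30), 11:45 UTC − 6h30m = 05:15 Lumin Station standard time.
The standard-time date in Lumin Station, 7 September 2019, does not fall between 21 October 2019 and 26 April 2020, so daylight saving is not in effect and Lumin Station is at UTC−06:30.
11:45 UTC − 6h30m = 05:15 Lumin Station.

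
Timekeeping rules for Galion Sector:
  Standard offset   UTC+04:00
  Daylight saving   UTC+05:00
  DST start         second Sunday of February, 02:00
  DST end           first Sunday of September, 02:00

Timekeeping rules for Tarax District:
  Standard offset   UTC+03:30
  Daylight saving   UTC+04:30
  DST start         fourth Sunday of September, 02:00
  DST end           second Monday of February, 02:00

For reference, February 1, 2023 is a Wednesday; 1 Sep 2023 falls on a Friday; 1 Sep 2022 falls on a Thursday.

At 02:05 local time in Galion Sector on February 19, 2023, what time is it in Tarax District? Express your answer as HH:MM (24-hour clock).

1 February 2023 is a Wednesday, so the first Sunday is February 5 and the second is February 12.
1 September 2023 is a Friday, so the first Sunday is September 3.
Daylight saving runs 12 February – 3 September; February 19, 2023 is inside that window, so Galion Sector is at UTC+05:00.
02:05 Galion Sector − 5h = 21:05 UTC (rolling into the previous day, 18 February 2023).
1 September 2022 is a Thursday, so the first Sunday is September 4 and the fourth is September 25.
1 February 2023 is a Wednesday, so the first Monday is February 6 and the second is February 13.
At the standard offset (UTC+03:30), 21:05 UTC + 3h30m = 00:35 Tarax District standard time (rolling into the next day, 19 February 2023).
The standard-time date in Tarax District, February 19, 2023, is outside the daylight-saving period (25 September 2022 – 13 February 2023), so Tarax District is on standard time, UTC+03:30.
21:05 UTC + 3h30m = 00:35 Tarax District (rolling into the next day, 19 February 2023).

00:35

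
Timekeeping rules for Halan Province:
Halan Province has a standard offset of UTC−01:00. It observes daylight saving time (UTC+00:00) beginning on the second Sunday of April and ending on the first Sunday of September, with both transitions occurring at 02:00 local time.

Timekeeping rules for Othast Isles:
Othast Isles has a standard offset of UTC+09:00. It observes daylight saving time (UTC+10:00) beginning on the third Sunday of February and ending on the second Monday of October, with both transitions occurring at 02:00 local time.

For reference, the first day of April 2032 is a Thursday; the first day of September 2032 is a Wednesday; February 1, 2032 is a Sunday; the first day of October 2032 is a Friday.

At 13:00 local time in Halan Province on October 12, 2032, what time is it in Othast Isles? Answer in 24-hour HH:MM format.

1 April 2032 is a Thursday, so the first Sunday is April 4 and the second is April 11.
1 September 2032 is a Wednesday, so the first Sunday is September 5.
October 12, 2032 is outside the daylight-saving period (11 April – 5 September), so Halan Province is on standard time, UTC−01:00.
13:00 Halan Province + 1h = 14:00 UTC.
1 February 2032 is a Sunday, so the first Sunday is February 1 and the third is February 15.
1 October 2032 is a Friday, so the first Monday is October 4 and the second is October 11.
At the standard offset (UTC+09:00), 14:00 UTC + 9h = 23:00 Othast Isles standard time.
Daylight saving runs 15 February – 11 October; the standard-time date in Othast Isles, October 12, 2032, is outside that window, so Othast Isles is on standard time at UTC+09:00.
14:00 UTC + 9h = 23:00 Othast Isles.

23:00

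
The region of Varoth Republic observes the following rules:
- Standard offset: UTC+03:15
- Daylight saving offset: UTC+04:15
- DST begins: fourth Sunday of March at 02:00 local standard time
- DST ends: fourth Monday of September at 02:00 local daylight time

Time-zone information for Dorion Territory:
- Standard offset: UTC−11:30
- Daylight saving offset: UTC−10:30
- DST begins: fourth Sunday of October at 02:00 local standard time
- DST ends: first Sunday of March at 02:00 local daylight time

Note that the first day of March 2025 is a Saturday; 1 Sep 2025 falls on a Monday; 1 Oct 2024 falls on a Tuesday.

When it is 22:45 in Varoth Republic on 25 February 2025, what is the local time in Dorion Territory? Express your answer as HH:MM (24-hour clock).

1 March 2025 is a Saturday, so the first Sunday is March 2 and the fourth is March 23.
1 September 2025 is a Monday, so the first Monday is September 1 and the fourth is September 22.
Daylight saving runs 23 March – 22 September; 25 February 2025 is outside that window, so Varoth Republic is on standard time at UTC+03:15.
22:45 Varoth Republic − 3h15m = 19:30 UTC.
1 October 2024 is a Tuesday, so the first Sunday is October 6 and the fourth is October 27.
1 March 2025 is a Saturday, so the first Sunday is March 2.
At the standard offset (UTC−11:30), 19:30 UTC − 11h30m = 08:00 Dorion Territory standard time.
The standard-time date in Dorion Territory, 25 February 2025, lies within the daylight-saving period (27 October 2024 – 2 March 2025), so Dorion Territory is on daylight time, UTC−10:30.
19:30 UTC − 10h30m = 09:00 Dorion Territory.

09:00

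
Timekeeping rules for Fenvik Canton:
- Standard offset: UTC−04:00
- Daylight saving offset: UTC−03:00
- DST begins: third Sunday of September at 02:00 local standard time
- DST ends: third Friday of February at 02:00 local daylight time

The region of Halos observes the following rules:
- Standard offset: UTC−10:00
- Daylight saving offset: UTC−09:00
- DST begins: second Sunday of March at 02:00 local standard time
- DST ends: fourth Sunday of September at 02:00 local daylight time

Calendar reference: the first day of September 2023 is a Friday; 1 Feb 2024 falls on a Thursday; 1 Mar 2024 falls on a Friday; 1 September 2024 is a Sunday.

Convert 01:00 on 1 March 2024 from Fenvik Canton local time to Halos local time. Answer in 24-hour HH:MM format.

19:00

1 September 2023 is a Friday, so the first Sunday is September 3 and the third is September 17.
1 February 2024 is a Thursday, so the first Friday is February 2 and the third is February 16.
1 March 2024 does not fall between 17 September 2023 and 16 February 2024, so daylight saving is not in effect and Fenvik Canton is at UTC−04:00.
01:00 Fenvik Canton + 4h = 05:00 UTC.
1 March 2024 is a Friday, so the first Sunday is March 3 and the second is March 10.
1 September 2024 is a Sunday, so the first Sunday is September 1 and the fourth is September 22.
At the standard offset (UTC−10:00), 05:00 UTC − 10h = 19:00 Halos standard time (rolling into the previous day, 29 February 2024).
The standard-time date in Halos, 29 February 2024, does not fall between 10 March and 22 September, so daylight saving is not in effect and Halos is at UTC−10:00.
05:00 UTC − 10h = 19:00 Halos (rolling into the previous day, 29 February 2024).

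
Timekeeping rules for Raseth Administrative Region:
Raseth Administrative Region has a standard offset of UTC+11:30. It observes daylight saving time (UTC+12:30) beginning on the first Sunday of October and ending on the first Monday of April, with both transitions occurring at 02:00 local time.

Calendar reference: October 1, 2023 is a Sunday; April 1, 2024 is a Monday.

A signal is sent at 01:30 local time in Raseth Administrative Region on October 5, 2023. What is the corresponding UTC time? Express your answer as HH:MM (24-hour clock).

1 October 2023 is a Sunday, so the first Sunday is October 1.
1 April 2024 is a Monday, so the first Monday is April 1.
Daylight saving runs 1 October 2023 – 1 April 2024; October 5, 2023 is inside that window, so Raseth Administrative Region is at UTC+12:30.
01:30 local − 12h30m = 13:00 UTC (rolling into the previous day, 4 October 2023).

13:00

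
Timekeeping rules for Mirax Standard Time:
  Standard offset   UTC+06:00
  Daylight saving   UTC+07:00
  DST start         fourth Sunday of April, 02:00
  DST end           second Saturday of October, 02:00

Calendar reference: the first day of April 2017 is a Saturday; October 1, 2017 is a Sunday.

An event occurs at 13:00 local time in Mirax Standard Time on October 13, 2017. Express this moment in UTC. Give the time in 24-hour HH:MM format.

06:00

1 April 2017 is a Saturday, so the first Sunday is April 2 and the fourth is April 23.
1 October 2017 is a Sunday, so the first Saturday is October 7 and the second is October 14.
Daylight saving runs 23 April – 14 October; October 13, 2017 is inside that window, so Mirax Standard Time is at UTC+07:00.
13:00 local − 7h = 06:00 UTC.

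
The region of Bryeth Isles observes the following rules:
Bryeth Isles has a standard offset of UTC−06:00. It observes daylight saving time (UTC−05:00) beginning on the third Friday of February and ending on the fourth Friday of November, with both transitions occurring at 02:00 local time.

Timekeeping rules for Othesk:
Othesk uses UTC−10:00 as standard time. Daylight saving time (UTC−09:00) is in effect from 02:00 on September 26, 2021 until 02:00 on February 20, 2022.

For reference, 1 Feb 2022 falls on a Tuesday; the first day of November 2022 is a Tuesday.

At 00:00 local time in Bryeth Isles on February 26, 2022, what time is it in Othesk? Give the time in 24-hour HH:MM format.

19:00

1 February 2022 is a Tuesday, so the first Friday is February 4 and the third is February 18.
1 November 2022 is a Tuesday, so the first Friday is November 4 and the fourth is November 25.
February 26, 2022 falls between 18 February and 25 November, so daylight saving is in effect and Bryeth Isles is at UTC−05:00.
00:00 Bryeth Isles + 5h = 05:00 UTC.
At the standard offset (UTC−10:00), 05:00 UTC − 10h = 19:00 Othesk standard time (rolling into the previous day, 25 February 2022).
Daylight saving runs 26 September 2021 – 20 February 2022; the standard-time date in Othesk, February 25, 2022, is outside that window, so Othesk is on standard time at UTC−10:00.
05:00 UTC − 10h = 19:00 Othesk (rolling into the previous day, 25 February 2022).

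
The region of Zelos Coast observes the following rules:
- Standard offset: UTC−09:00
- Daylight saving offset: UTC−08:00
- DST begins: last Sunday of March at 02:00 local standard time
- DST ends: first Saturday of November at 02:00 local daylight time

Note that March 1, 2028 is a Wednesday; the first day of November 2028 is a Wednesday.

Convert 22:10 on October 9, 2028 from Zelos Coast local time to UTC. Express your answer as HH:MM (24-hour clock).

1 March 2028 is a Wednesday, so Sundays fall on 5, 12, 19, 26; the last is March 26.
1 November 2028 is a Wednesday, so the first Saturday is November 4.
October 9, 2028 falls between 26 March and 4 November, so daylight saving is in effect and Zelos Coast is at UTC−08:00.
22:10 local + 8h = 06:10 UTC (rolling into the next day, 10 October 2028).

06:10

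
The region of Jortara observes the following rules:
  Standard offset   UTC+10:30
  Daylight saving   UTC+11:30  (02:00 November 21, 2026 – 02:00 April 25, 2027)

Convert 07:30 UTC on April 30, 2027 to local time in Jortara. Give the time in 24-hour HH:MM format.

At the standard offset (UTC+10:30), 07:30 UTC + 10h30m = 18:00 Jortara standard time.
The standard-time date in Jortara, April 30, 2027, does not fall between 21 November 2026 and 25 April 2027, so daylight saving is not in effect and Jortara is at UTC+10:30.
07:30 UTC + 10h30m = 18:00 local.

18:00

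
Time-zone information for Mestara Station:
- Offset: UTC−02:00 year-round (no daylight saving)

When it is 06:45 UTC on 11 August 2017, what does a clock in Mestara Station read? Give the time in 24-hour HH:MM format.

Mestara Station stays on UTC−02:00 all year.
06:45 UTC − 2h = 04:45 local.

04:45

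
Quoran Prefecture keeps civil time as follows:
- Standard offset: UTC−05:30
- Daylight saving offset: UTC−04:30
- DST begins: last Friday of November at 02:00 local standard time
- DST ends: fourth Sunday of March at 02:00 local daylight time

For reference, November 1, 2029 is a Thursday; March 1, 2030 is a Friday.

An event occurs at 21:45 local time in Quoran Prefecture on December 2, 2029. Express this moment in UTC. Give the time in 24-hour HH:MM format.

02:15

1 November 2029 is a Thursday, so Fridays fall on 2, 9, 16, 23, 30; the last is November 30.
1 March 2030 is a Friday, so the first Sunday is March 3 and the fourth is March 24.
December 2, 2029 lies within the daylight-saving period (30 November 2029 – 24 March 2030), so Quoran Prefecture is on daylight time, UTC−04:30.
21:45 local + 4h30m = 02:15 UTC (rolling into the next day, 3 December 2029).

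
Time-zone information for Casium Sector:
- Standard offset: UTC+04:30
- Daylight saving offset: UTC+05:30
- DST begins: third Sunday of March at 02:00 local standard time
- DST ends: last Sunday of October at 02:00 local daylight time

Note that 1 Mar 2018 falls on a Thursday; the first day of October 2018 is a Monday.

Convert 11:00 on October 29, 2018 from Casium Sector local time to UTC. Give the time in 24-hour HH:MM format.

06:30

1 March 2018 is a Thursday, so the first Sunday is March 4 and the third is March 18.
1 October 2018 is a Monday, so Sundays fall on 7, 14, 21, 28; the last is October 28.
October 29, 2018 does not fall between 18 March and 28 October, so daylight saving is not in effect and Casium Sector is at UTC+04:30.
11:00 local − 4h30m = 06:30 UTC.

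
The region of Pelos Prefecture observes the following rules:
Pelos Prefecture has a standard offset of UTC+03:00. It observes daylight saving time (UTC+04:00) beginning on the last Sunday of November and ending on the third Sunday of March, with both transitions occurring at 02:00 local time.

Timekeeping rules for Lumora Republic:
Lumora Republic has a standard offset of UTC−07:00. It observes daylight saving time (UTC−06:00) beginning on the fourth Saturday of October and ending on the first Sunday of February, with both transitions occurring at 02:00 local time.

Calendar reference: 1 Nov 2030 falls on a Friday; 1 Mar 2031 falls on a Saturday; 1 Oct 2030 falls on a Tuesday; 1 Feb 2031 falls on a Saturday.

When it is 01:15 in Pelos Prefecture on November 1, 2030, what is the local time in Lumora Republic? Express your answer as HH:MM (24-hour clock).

1 November 2030 is a Friday, so Sundays fall on 3, 10, 17, 24; the last is November 24.
1 March 2031 is a Saturday, so the first Sunday is March 2 and the third is March 16.
Daylight saving runs 24 November 2030 – 16 March 2031; November 1, 2030 is outside that window, so Pelos Prefecture is on standard time at UTC+03:00.
01:15 Pelos Prefecture − 3h = 22:15 UTC (rolling into the previous day, 31 October 2030).
1 October 2030 is a Tuesday, so the first Saturday is October 5 and the fourth is October 26.
1 February 2031 is a Saturday, so the first Sunday is February 2.
At the standard offset (UTC−07:00), 22:15 UTC − 7h = 15:15 Lumora Republic standard time.
The standard-time date in Lumora Republic, October 31, 2030, lies within the daylight-saving period (26 October 2030 – 2 February 2031), so Lumora Republic is on daylight time, UTC−06:00.
22:15 UTC − 6h = 16:15 Lumora Republic.

16:15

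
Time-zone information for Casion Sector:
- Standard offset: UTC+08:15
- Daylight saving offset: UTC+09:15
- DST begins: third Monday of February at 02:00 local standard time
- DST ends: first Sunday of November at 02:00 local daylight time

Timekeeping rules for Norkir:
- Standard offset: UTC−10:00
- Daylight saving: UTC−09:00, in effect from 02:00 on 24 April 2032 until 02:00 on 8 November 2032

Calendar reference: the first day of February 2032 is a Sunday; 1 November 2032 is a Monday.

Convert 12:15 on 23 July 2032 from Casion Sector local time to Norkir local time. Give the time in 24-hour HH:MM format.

1 February 2032 is a Sunday, so the first Monday is February 2 and the third is February 16.
1 November 2032 is a Monday, so the first Sunday is November 7.
23 July 2032 lies within the daylight-saving period (16 February – 7 November), so Casion Sector is on daylight time, UTC+09:15.
12:15 Casion Sector − 9h15m = 03:00 UTC.
At the standard offset (UTC−10:00), 03:00 UTC − 10h = 17:00 Norkir standard time (rolling into the previous day, 22 July 2032).
The standard-time date in Norkir, 22 July 2032, falls between 24 April and 8 November, so daylight saving is in effect and Norkir is at UTC−09:00.
03:00 UTC − 9h = 18:00 Norkir (rolling into the previous day, 22 July 2032).

18:00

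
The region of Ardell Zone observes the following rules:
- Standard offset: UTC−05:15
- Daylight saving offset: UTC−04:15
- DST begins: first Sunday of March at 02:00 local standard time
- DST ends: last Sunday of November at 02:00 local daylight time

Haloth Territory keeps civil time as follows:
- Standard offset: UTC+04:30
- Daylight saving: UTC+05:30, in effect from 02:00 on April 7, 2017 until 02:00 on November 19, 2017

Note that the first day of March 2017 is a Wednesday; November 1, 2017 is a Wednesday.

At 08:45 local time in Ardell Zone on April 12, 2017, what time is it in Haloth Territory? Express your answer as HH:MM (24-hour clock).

18:30

1 March 2017 is a Wednesday, so the first Sunday is March 5.
1 November 2017 is a Wednesday, so Sundays fall on 5, 12, 19, 26; the last is November 26.
April 12, 2017 lies within the daylight-saving period (5 March – 26 November), so Ardell Zone is on daylight time, UTC−04:15.
08:45 Ardell Zone + 4h15m = 13:00 UTC.
At the standard offset (UTC+04:30), 13:00 UTC + 4h30m = 17:30 Haloth Territory standard time.
Daylight saving runs 7 April – 19 November; the standard-time date in Haloth Territory, April 12, 2017, is inside that window, so Haloth Territory is at UTC+05:30.
13:00 UTC + 5h30m = 18:30 Haloth Territory.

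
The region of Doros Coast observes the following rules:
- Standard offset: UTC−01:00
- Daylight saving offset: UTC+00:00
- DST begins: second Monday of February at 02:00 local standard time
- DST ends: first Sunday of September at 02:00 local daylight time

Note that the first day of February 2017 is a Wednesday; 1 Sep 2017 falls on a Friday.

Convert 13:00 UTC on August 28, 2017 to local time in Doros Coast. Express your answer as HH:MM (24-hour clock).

13:00

1 February 2017 is a Wednesday, so the first Monday is February 6 and the second is February 13.
1 September 2017 is a Friday, so the first Sunday is September 3.
At the standard offset (UTC−01:00), 13:00 UTC − 1h = 12:00 Doros Coast standard time.
Daylight saving runs 13 February – 3 September; the standard-time date in Doros Coast, August 28, 2017, is inside that window, so Doros Coast is at UTC+00:00.
13:00 UTC + 0h = 13:00 local.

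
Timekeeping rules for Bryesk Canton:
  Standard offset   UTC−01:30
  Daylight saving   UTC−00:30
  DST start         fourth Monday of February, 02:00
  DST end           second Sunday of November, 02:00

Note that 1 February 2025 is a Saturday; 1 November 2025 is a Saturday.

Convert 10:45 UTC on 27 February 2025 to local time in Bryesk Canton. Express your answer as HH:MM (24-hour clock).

1 February 2025 is a Saturday, so the first Monday is February 3 and the fourth is February 24.
1 November 2025 is a Saturday, so the first Sunday is November 2 and the second is November 9.
At the standard offset (UTC−01:30), 10:45 UTC − 1h30m = 09:15 Bryesk Canton standard time.
Daylight saving runs 24 February – 9 November; the standard-time date in Bryesk Canton, 27 February 2025, is inside that window, so Bryesk Canton is at UTC−00:30.
10:45 UTC − 0h30m = 10:15 local.

10:15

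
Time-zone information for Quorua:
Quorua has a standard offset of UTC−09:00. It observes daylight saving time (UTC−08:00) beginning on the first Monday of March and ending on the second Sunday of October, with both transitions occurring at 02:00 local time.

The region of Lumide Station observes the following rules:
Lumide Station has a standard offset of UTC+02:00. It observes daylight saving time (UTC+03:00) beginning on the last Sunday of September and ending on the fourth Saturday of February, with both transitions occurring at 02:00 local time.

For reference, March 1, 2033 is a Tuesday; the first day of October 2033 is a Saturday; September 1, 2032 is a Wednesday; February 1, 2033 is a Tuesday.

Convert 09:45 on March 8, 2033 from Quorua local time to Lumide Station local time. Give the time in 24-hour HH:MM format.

1 March 2033 is a Tuesday, so the first Monday is March 7.
1 October 2033 is a Saturday, so the first Sunday is October 2 and the second is October 9.
March 8, 2033 falls between 7 March and 9 October, so daylight saving is in effect and Quorua is at UTC−08:00.
09:45 Quorua + 8h = 17:45 UTC.
1 September 2032 is a Wednesday, so Sundays fall on 5, 12, 19, 26; the last is September 26.
1 February 2033 is a Tuesday, so the first Saturday is February 5 and the fourth is February 26.
At the standard offset (UTC+02:00), 17:45 UTC + 2h = 19:45 Lumide Station standard time.
The standard-time date in Lumide Station, March 8, 2033, does not fall between 26 September 2032 and 26 February 2033, so daylight saving is not in effect and Lumide Station is at UTC+02:00.
17:45 UTC + 2h = 19:45 Lumide Station.

19:45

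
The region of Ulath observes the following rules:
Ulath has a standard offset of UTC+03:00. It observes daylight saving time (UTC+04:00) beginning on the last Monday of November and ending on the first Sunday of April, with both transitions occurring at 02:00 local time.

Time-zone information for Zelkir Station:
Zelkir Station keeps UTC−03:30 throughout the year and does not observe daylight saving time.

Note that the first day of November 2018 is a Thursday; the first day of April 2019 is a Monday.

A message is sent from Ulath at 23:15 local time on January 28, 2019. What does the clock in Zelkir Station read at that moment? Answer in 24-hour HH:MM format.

15:45

1 November 2018 is a Thursday, so Mondays fall on 5, 12, 19, 26; the last is November 26.
1 April 2019 is a Monday, so the first Sunday is April 7.
Daylight saving runs 26 November 2018 – 7 April 2019; January 28, 2019 is inside that window, so Ulath is at UTC+04:00.
23:15 Ulath − 4h = 19:15 UTC.
Zelkir Station stays on UTC−03:30 all year.
19:15 UTC − 3h30m = 15:45 Zelkir Station.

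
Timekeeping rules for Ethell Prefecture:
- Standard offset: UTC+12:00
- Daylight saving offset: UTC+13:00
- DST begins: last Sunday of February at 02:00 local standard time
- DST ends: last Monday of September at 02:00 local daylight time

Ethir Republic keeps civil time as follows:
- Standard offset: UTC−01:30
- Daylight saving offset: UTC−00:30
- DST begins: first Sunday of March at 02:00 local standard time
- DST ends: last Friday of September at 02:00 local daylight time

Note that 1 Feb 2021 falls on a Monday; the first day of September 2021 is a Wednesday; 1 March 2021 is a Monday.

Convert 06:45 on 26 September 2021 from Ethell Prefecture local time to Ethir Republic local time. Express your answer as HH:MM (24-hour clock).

1 February 2021 is a Monday, so Sundays fall on 7, 14, 21, 28; the last is February 28.
1 September 2021 is a Wednesday, so Mondays fall on 6, 13, 20, 27; the last is September 27.
26 September 2021 falls between 28 February and 27 September, so daylight saving is in effect and Ethell Prefecture is at UTC+13:00.
06:45 Ethell Prefecture − 13h = 17:45 UTC (rolling into the previous day, 25 September 2021).
1 March 2021 is a Monday, so the first Sunday is March 7.
1 September 2021 is a Wednesday, so Fridays fall on 3, 10, 17, 24; the last is September 24.
At the standard offset (UTC−01:30), 17:45 UTC − 1h30m = 16:15 Ethir Republic standard time.
The standard-time date in Ethir Republic, 25 September 2021, does not fall between 7 March and 24 September, so daylight saving is not in effect and Ethir Republic is at UTC−01:30.
17:45 UTC − 1h30m = 16:15 Ethir Republic.

16:15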